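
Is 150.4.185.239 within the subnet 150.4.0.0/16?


Subnet network: 150.4.0.0
Test IP AND mask: 150.4.0.0
Yes, 150.4.185.239 is in 150.4.0.0/16


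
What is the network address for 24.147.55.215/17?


IP:   00011000.10010011.00110111.11010111
Mask: 11111111.11111111.10000000.00000000
AND operation:
Net:  00011000.10010011.00000000.00000000
Network: 24.147.0.0/17


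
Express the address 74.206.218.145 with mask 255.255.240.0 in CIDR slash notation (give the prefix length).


Binary: 11111111.11111111.11110000.00000000
Count leading 1s
Prefix: /20


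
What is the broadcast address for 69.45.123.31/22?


Network: 69.45.120.0/22
Host bits = 10
Set all host bits to 1:
Broadcast: 69.45.123.255


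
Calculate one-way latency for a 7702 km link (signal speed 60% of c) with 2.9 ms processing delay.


Speed = 0.6 * 3e5 km/s = 180000 km/s
Propagation delay = 7702 / 180000 = 0.0428 s = 42.7889 ms
Processing delay = 2.9 ms
Total one-way latency = 45.6889 ms


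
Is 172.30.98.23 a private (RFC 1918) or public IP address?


RFC 1918 private ranges:
  10.0.0.0/8 (10.0.0.0 - 10.255.255.255)
  172.16.0.0/12 (172.16.0.0 - 172.31.255.255)
  192.168.0.0/16 (192.168.0.0 - 192.168.255.255)
Private (in 172.16.0.0/12)


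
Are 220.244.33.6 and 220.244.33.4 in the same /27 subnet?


Mask: 255.255.255.224
220.244.33.6 AND mask = 220.244.33.0
220.244.33.4 AND mask = 220.244.33.0
Yes, same subnet (220.244.33.0)


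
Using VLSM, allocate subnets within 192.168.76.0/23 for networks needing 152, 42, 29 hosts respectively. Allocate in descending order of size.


152 hosts -> /24 (254 usable): 192.168.76.0/24
42 hosts -> /26 (62 usable): 192.168.77.0/26
29 hosts -> /27 (30 usable): 192.168.77.64/27
Allocation: 192.168.76.0/24 (152 hosts, 254 usable); 192.168.77.0/26 (42 hosts, 62 usable); 192.168.77.64/27 (29 hosts, 30 usable)


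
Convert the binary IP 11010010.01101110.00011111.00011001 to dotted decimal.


11010010 = 210
01101110 = 110
00011111 = 31
00011001 = 25
IP: 210.110.31.25


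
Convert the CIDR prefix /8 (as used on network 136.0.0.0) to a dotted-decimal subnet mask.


/8 means 8 network bits, 24 host bits
Binary: 11111111000000000000000000000000
Mask: 255.0.0.0


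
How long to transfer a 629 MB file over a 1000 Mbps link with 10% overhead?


Effective throughput = 1000 * (1 - 10/100) = 900 Mbps
File size in Mb = 629 * 8 = 5032 Mb
Time = 5032 / 900
Time = 5.5911 seconds


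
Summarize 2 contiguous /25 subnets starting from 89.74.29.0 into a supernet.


Original prefix: /25
Number of subnets: 2 = 2^1
New prefix = 25 - 1 = 24
Supernet: 89.74.29.0/24


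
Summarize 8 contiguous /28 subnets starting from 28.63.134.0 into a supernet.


Original prefix: /28
Number of subnets: 8 = 2^3
New prefix = 28 - 3 = 25
Supernet: 28.63.134.0/25


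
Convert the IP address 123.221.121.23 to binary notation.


123 = 01111011
221 = 11011101
121 = 01111001
23 = 00010111
Binary: 01111011.11011101.01111001.00010111


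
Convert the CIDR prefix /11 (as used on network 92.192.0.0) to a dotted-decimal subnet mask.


/11 means 11 network bits, 21 host bits
Binary: 11111111111000000000000000000000
Mask: 255.224.0.0


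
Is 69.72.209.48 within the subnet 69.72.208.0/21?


Subnet network: 69.72.208.0
Test IP AND mask: 69.72.208.0
Yes, 69.72.209.48 is in 69.72.208.0/21


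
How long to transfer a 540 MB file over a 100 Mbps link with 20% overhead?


Effective throughput = 100 * (1 - 20/100) = 80 Mbps
File size in Mb = 540 * 8 = 4320 Mb
Time = 4320 / 80
Time = 54 seconds


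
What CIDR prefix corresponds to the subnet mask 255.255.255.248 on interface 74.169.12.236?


Binary: 11111111.11111111.11111111.11111000
Count leading 1s
Prefix: /29


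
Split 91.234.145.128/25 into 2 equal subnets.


New prefix = 25 + 1 = 26
Each subnet has 64 addresses
  91.234.145.128/26
  91.234.145.192/26
Subnets: 91.234.145.128/26, 91.234.145.192/26


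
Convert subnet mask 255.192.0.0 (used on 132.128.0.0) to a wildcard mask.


Subnet mask: 255.192.0.0
Wildcard = 255.255.255.255 - subnet mask
255 - 255 = 0
255 - 192 = 63
255 - 0 = 255
255 - 0 = 255
Wildcard: 0.63.255.255


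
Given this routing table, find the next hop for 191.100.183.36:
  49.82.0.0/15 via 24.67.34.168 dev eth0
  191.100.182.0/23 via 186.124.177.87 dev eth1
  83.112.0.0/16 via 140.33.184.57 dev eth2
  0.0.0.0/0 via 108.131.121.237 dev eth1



Longest prefix match for 191.100.183.36:
  /15 49.82.0.0: no
  /23 191.100.182.0: MATCH
  /16 83.112.0.0: no
  /0 0.0.0.0: MATCH
Selected: next-hop 186.124.177.87 via eth1 (matched /23)


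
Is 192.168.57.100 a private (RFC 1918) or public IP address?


RFC 1918 private ranges:
  10.0.0.0/8 (10.0.0.0 - 10.255.255.255)
  172.16.0.0/12 (172.16.0.0 - 172.31.255.255)
  192.168.0.0/16 (192.168.0.0 - 192.168.255.255)
Private (in 192.168.0.0/16)


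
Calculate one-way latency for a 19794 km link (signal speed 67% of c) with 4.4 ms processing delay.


Speed = 0.67 * 3e5 km/s = 201000 km/s
Propagation delay = 19794 / 201000 = 0.0985 s = 98.4776 ms
Processing delay = 4.4 ms
Total one-way latency = 102.8776 ms


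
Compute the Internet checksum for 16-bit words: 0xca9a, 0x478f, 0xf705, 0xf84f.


Sum all words (with carry folding):
+ 0xca9a = 0xca9a
+ 0x478f = 0x122a
+ 0xf705 = 0x0930
+ 0xf84f = 0x0180
One's complement: ~0x0180
Checksum = 0xfe7f


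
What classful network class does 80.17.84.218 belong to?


First octet: 80
Binary: 01010000
0xxxxxxx -> Class A (1-126)
Class A, default mask 255.0.0.0 (/8)


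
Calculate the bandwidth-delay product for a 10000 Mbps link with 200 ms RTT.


BDP = bandwidth * RTT
= 10000 Mbps * 200 ms
= 10000 * 1e6 * 200 / 1000 bits
= 2000000000 bits
= 250000000 bytes
= 244140.625 KB
BDP = 2000000000 bits (250000000 bytes)


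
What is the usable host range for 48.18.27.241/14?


Network: 48.16.0.0
Broadcast: 48.19.255.255
First usable = network + 1
Last usable = broadcast - 1
Range: 48.16.0.1 to 48.19.255.254


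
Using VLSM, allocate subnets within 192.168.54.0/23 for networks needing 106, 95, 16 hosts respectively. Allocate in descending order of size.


106 hosts -> /25 (126 usable): 192.168.54.0/25
95 hosts -> /25 (126 usable): 192.168.54.128/25
16 hosts -> /27 (30 usable): 192.168.55.0/27
Allocation: 192.168.54.0/25 (106 hosts, 126 usable); 192.168.54.128/25 (95 hosts, 126 usable); 192.168.55.0/27 (16 hosts, 30 usable)


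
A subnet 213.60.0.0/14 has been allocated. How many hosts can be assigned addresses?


Host bits = 32 - 14 = 18
Total addresses = 2^18 = 262144
Usable = total - 2 (network and broadcast)
Usable hosts: 262142


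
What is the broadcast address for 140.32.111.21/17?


Network: 140.32.0.0/17
Host bits = 15
Set all host bits to 1:
Broadcast: 140.32.127.255


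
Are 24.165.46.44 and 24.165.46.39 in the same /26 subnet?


Mask: 255.255.255.192
24.165.46.44 AND mask = 24.165.46.0
24.165.46.39 AND mask = 24.165.46.0
Yes, same subnet (24.165.46.0)


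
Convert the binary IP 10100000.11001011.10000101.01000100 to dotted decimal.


10100000 = 160
11001011 = 203
10000101 = 133
01000100 = 68
IP: 160.203.133.68


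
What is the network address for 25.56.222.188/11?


IP:   00011001.00111000.11011110.10111100
Mask: 11111111.11100000.00000000.00000000
AND operation:
Net:  00011001.00100000.00000000.00000000
Network: 25.32.0.0/11


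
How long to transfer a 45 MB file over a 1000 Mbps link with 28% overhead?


Effective throughput = 1000 * (1 - 28/100) = 720 Mbps
File size in Mb = 45 * 8 = 360 Mb
Time = 360 / 720
Time = 0.5 seconds


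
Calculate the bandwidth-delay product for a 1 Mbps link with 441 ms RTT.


BDP = bandwidth * RTT
= 1 Mbps * 441 ms
= 1 * 1e6 * 441 / 1000 bits
= 441000 bits
= 55125 bytes
= 53.833 KB
BDP = 441000 bits (55125 bytes)


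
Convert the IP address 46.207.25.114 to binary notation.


46 = 00101110
207 = 11001111
25 = 00011001
114 = 01110010
Binary: 00101110.11001111.00011001.01110010


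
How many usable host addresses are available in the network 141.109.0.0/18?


Host bits = 32 - 18 = 14
Total addresses = 2^14 = 16384
Usable = total - 2 (network and broadcast)
Usable hosts: 16382


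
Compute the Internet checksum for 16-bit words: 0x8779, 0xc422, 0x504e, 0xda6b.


Sum all words (with carry folding):
+ 0x8779 = 0x8779
+ 0xc422 = 0x4b9c
+ 0x504e = 0x9bea
+ 0xda6b = 0x7656
One's complement: ~0x7656
Checksum = 0x89a9


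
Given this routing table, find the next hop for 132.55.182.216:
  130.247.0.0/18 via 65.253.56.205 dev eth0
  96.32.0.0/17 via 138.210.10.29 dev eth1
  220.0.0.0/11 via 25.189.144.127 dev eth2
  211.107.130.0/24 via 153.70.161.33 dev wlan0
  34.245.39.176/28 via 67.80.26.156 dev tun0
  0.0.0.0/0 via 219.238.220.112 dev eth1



Longest prefix match for 132.55.182.216:
  /18 130.247.0.0: no
  /17 96.32.0.0: no
  /11 220.0.0.0: no
  /24 211.107.130.0: no
  /28 34.245.39.176: no
  /0 0.0.0.0: MATCH
Selected: next-hop 219.238.220.112 via eth1 (matched /0)


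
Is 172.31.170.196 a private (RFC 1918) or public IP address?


RFC 1918 private ranges:
  10.0.0.0/8 (10.0.0.0 - 10.255.255.255)
  172.16.0.0/12 (172.16.0.0 - 172.31.255.255)
  192.168.0.0/16 (192.168.0.0 - 192.168.255.255)
Private (in 172.16.0.0/12)


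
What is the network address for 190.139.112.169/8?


IP:   10111110.10001011.01110000.10101001
Mask: 11111111.00000000.00000000.00000000
AND operation:
Net:  10111110.00000000.00000000.00000000
Network: 190.0.0.0/8


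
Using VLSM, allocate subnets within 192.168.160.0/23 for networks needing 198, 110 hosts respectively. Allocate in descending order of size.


198 hosts -> /24 (254 usable): 192.168.160.0/24
110 hosts -> /25 (126 usable): 192.168.161.0/25
Allocation: 192.168.160.0/24 (198 hosts, 254 usable); 192.168.161.0/25 (110 hosts, 126 usable)


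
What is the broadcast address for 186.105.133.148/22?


Network: 186.105.132.0/22
Host bits = 10
Set all host bits to 1:
Broadcast: 186.105.135.255


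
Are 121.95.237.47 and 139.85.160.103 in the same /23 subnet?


Mask: 255.255.254.0
121.95.237.47 AND mask = 121.95.236.0
139.85.160.103 AND mask = 139.85.160.0
No, different subnets (121.95.236.0 vs 139.85.160.0)


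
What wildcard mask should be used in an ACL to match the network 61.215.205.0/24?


Subnet mask: 255.255.255.0
Wildcard = 255.255.255.255 - subnet mask
255 - 255 = 0
255 - 255 = 0
255 - 255 = 0
255 - 0 = 255
Wildcard: 0.0.0.255


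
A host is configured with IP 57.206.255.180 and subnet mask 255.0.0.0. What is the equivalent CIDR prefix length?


Binary: 11111111.00000000.00000000.00000000
Count leading 1s
Prefix: /8


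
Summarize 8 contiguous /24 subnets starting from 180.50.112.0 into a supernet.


Original prefix: /24
Number of subnets: 8 = 2^3
New prefix = 24 - 3 = 21
Supernet: 180.50.112.0/21


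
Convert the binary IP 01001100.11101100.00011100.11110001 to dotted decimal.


01001100 = 76
11101100 = 236
00011100 = 28
11110001 = 241
IP: 76.236.28.241


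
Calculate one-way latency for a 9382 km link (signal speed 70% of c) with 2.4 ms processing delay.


Speed = 0.7 * 3e5 km/s = 210000 km/s
Propagation delay = 9382 / 210000 = 0.0447 s = 44.6762 ms
Processing delay = 2.4 ms
Total one-way latency = 47.0762 ms


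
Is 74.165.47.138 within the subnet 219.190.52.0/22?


Subnet network: 219.190.52.0
Test IP AND mask: 74.165.44.0
No, 74.165.47.138 is not in 219.190.52.0/22


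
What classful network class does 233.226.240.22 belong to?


First octet: 233
Binary: 11101001
1110xxxx -> Class D (224-239)
Class D (multicast), default mask N/A


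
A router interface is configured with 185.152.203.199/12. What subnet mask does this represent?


/12 means 12 network bits, 20 host bits
Binary: 11111111111100000000000000000000
Mask: 255.240.0.0


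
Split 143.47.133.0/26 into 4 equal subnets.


New prefix = 26 + 2 = 28
Each subnet has 16 addresses
  143.47.133.0/28
  143.47.133.16/28
  143.47.133.32/28
  143.47.133.48/28
Subnets: 143.47.133.0/28, 143.47.133.16/28, 143.47.133.32/28, 143.47.133.48/28


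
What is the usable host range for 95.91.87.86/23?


Network: 95.91.86.0
Broadcast: 95.91.87.255
First usable = network + 1
Last usable = broadcast - 1
Range: 95.91.86.1 to 95.91.87.254


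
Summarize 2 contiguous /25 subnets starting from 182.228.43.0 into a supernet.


Original prefix: /25
Number of subnets: 2 = 2^1
New prefix = 25 - 1 = 24
Supernet: 182.228.43.0/24


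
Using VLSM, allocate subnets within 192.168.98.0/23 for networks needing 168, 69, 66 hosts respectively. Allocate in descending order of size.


168 hosts -> /24 (254 usable): 192.168.98.0/24
69 hosts -> /25 (126 usable): 192.168.99.0/25
66 hosts -> /25 (126 usable): 192.168.99.128/25
Allocation: 192.168.98.0/24 (168 hosts, 254 usable); 192.168.99.0/25 (69 hosts, 126 usable); 192.168.99.128/25 (66 hosts, 126 usable)


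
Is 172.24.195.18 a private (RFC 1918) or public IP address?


RFC 1918 private ranges:
  10.0.0.0/8 (10.0.0.0 - 10.255.255.255)
  172.16.0.0/12 (172.16.0.0 - 172.31.255.255)
  192.168.0.0/16 (192.168.0.0 - 192.168.255.255)
Private (in 172.16.0.0/12)


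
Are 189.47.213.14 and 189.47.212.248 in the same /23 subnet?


Mask: 255.255.254.0
189.47.213.14 AND mask = 189.47.212.0
189.47.212.248 AND mask = 189.47.212.0
Yes, same subnet (189.47.212.0)


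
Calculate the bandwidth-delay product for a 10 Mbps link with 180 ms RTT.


BDP = bandwidth * RTT
= 10 Mbps * 180 ms
= 10 * 1e6 * 180 / 1000 bits
= 1800000 bits
= 225000 bytes
= 219.7266 KB
BDP = 1800000 bits (225000 bytes)


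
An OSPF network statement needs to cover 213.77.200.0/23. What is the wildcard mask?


Subnet mask: 255.255.254.0
Wildcard = 255.255.255.255 - subnet mask
255 - 255 = 0
255 - 255 = 0
255 - 254 = 1
255 - 0 = 255
Wildcard: 0.0.1.255


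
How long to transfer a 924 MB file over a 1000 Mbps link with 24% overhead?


Effective throughput = 1000 * (1 - 24/100) = 760 Mbps
File size in Mb = 924 * 8 = 7392 Mb
Time = 7392 / 760
Time = 9.7263 seconds


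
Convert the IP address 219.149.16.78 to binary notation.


219 = 11011011
149 = 10010101
16 = 00010000
78 = 01001110
Binary: 11011011.10010101.00010000.01001110


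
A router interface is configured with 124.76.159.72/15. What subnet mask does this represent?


/15 means 15 network bits, 17 host bits
Binary: 11111111111111100000000000000000
Mask: 255.254.0.0


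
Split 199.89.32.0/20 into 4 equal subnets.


New prefix = 20 + 2 = 22
Each subnet has 1024 addresses
  199.89.32.0/22
  199.89.36.0/22
  199.89.40.0/22
  199.89.44.0/22
Subnets: 199.89.32.0/22, 199.89.36.0/22, 199.89.40.0/22, 199.89.44.0/22


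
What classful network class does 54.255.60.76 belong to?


First octet: 54
Binary: 00110110
0xxxxxxx -> Class A (1-126)
Class A, default mask 255.0.0.0 (/8)


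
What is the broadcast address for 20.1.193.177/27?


Network: 20.1.193.160/27
Host bits = 5
Set all host bits to 1:
Broadcast: 20.1.193.191


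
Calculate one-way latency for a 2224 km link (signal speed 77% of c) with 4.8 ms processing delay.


Speed = 0.77 * 3e5 km/s = 231000 km/s
Propagation delay = 2224 / 231000 = 0.0096 s = 9.6277 ms
Processing delay = 4.8 ms
Total one-way latency = 14.4277 ms


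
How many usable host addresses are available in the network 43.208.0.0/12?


Host bits = 32 - 12 = 20
Total addresses = 2^20 = 1048576
Usable = total - 2 (network and broadcast)
Usable hosts: 1048574


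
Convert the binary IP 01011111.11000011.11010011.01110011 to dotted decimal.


01011111 = 95
11000011 = 195
11010011 = 211
01110011 = 115
IP: 95.195.211.115


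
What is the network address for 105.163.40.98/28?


IP:   01101001.10100011.00101000.01100010
Mask: 11111111.11111111.11111111.11110000
AND operation:
Net:  01101001.10100011.00101000.01100000
Network: 105.163.40.96/28


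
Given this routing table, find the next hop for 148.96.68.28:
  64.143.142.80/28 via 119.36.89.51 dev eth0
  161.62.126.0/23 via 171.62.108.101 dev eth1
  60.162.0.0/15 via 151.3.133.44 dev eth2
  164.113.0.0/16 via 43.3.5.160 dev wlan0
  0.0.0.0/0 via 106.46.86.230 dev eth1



Longest prefix match for 148.96.68.28:
  /28 64.143.142.80: no
  /23 161.62.126.0: no
  /15 60.162.0.0: no
  /16 164.113.0.0: no
  /0 0.0.0.0: MATCH
Selected: next-hop 106.46.86.230 via eth1 (matched /0)


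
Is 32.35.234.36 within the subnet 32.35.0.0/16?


Subnet network: 32.35.0.0
Test IP AND mask: 32.35.0.0
Yes, 32.35.234.36 is in 32.35.0.0/16


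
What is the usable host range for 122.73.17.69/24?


Network: 122.73.17.0
Broadcast: 122.73.17.255
First usable = network + 1
Last usable = broadcast - 1
Range: 122.73.17.1 to 122.73.17.254


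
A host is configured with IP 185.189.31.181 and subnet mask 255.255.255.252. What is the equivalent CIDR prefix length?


Binary: 11111111.11111111.11111111.11111100
Count leading 1s
Prefix: /30


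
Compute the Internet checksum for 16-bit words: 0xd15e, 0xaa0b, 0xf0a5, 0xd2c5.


Sum all words (with carry folding):
+ 0xd15e = 0xd15e
+ 0xaa0b = 0x7b6a
+ 0xf0a5 = 0x6c10
+ 0xd2c5 = 0x3ed6
One's complement: ~0x3ed6
Checksum = 0xc129


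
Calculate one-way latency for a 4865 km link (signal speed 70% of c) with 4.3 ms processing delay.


Speed = 0.7 * 3e5 km/s = 210000 km/s
Propagation delay = 4865 / 210000 = 0.0232 s = 23.1667 ms
Processing delay = 4.3 ms
Total one-way latency = 27.4667 ms


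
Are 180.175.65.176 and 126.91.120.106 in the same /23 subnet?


Mask: 255.255.254.0
180.175.65.176 AND mask = 180.175.64.0
126.91.120.106 AND mask = 126.91.120.0
No, different subnets (180.175.64.0 vs 126.91.120.0)


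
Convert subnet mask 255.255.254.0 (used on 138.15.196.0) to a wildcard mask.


Subnet mask: 255.255.254.0
Wildcard = 255.255.255.255 - subnet mask
255 - 255 = 0
255 - 255 = 0
255 - 254 = 1
255 - 0 = 255
Wildcard: 0.0.1.255


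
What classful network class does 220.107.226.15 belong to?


First octet: 220
Binary: 11011100
110xxxxx -> Class C (192-223)
Class C, default mask 255.255.255.0 (/24)


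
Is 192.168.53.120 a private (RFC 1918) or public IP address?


RFC 1918 private ranges:
  10.0.0.0/8 (10.0.0.0 - 10.255.255.255)
  172.16.0.0/12 (172.16.0.0 - 172.31.255.255)
  192.168.0.0/16 (192.168.0.0 - 192.168.255.255)
Private (in 192.168.0.0/16)


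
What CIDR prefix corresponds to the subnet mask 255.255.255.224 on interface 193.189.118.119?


Binary: 11111111.11111111.11111111.11100000
Count leading 1s
Prefix: /27


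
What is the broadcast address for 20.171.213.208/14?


Network: 20.168.0.0/14
Host bits = 18
Set all host bits to 1:
Broadcast: 20.171.255.255


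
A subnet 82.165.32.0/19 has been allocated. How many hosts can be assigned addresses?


Host bits = 32 - 19 = 13
Total addresses = 2^13 = 8192
Usable = total - 2 (network and broadcast)
Usable hosts: 8190


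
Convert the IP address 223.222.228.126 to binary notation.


223 = 11011111
222 = 11011110
228 = 11100100
126 = 01111110
Binary: 11011111.11011110.11100100.01111110


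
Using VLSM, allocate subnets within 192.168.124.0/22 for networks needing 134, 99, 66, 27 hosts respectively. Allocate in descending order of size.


134 hosts -> /24 (254 usable): 192.168.124.0/24
99 hosts -> /25 (126 usable): 192.168.125.0/25
66 hosts -> /25 (126 usable): 192.168.125.128/25
27 hosts -> /27 (30 usable): 192.168.126.0/27
Allocation: 192.168.124.0/24 (134 hosts, 254 usable); 192.168.125.0/25 (99 hosts, 126 usable); 192.168.125.128/25 (66 hosts, 126 usable); 192.168.126.0/27 (27 hosts, 30 usable)


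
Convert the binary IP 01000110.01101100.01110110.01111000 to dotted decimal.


01000110 = 70
01101100 = 108
01110110 = 118
01111000 = 120
IP: 70.108.118.120


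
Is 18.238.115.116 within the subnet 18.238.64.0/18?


Subnet network: 18.238.64.0
Test IP AND mask: 18.238.64.0
Yes, 18.238.115.116 is in 18.238.64.0/18


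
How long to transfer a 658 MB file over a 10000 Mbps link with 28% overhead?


Effective throughput = 10000 * (1 - 28/100) = 7200 Mbps
File size in Mb = 658 * 8 = 5264 Mb
Time = 5264 / 7200
Time = 0.7311 seconds


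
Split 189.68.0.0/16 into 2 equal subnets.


New prefix = 16 + 1 = 17
Each subnet has 32768 addresses
  189.68.0.0/17
  189.68.128.0/17
Subnets: 189.68.0.0/17, 189.68.128.0/17


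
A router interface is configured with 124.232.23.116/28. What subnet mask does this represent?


/28 means 28 network bits, 4 host bits
Binary: 11111111111111111111111111110000
Mask: 255.255.255.240


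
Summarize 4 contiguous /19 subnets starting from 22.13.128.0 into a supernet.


Original prefix: /19
Number of subnets: 4 = 2^2
New prefix = 19 - 2 = 17
Supernet: 22.13.128.0/17


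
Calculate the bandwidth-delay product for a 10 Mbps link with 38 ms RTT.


BDP = bandwidth * RTT
= 10 Mbps * 38 ms
= 10 * 1e6 * 38 / 1000 bits
= 380000 bits
= 47500 bytes
= 46.3867 KB
BDP = 380000 bits (47500 bytes)


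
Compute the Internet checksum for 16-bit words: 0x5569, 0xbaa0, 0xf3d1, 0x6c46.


Sum all words (with carry folding):
+ 0x5569 = 0x5569
+ 0xbaa0 = 0x100a
+ 0xf3d1 = 0x03dc
+ 0x6c46 = 0x7022
One's complement: ~0x7022
Checksum = 0x8fdd


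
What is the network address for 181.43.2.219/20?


IP:   10110101.00101011.00000010.11011011
Mask: 11111111.11111111.11110000.00000000
AND operation:
Net:  10110101.00101011.00000000.00000000
Network: 181.43.0.0/20


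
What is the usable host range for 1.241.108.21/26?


Network: 1.241.108.0
Broadcast: 1.241.108.63
First usable = network + 1
Last usable = broadcast - 1
Range: 1.241.108.1 to 1.241.108.62


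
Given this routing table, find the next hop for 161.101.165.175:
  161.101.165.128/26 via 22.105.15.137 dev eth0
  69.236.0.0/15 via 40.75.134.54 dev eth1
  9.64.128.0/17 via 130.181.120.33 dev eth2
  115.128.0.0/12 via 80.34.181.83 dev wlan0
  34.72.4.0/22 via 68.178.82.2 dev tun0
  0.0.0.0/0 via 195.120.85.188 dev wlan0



Longest prefix match for 161.101.165.175:
  /26 161.101.165.128: MATCH
  /15 69.236.0.0: no
  /17 9.64.128.0: no
  /12 115.128.0.0: no
  /22 34.72.4.0: no
  /0 0.0.0.0: MATCH
Selected: next-hop 22.105.15.137 via eth0 (matched /26)


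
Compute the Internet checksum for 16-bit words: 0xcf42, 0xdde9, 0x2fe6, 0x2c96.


Sum all words (with carry folding):
+ 0xcf42 = 0xcf42
+ 0xdde9 = 0xad2c
+ 0x2fe6 = 0xdd12
+ 0x2c96 = 0x09a9
One's complement: ~0x09a9
Checksum = 0xf656


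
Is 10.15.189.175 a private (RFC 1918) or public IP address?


RFC 1918 private ranges:
  10.0.0.0/8 (10.0.0.0 - 10.255.255.255)
  172.16.0.0/12 (172.16.0.0 - 172.31.255.255)
  192.168.0.0/16 (192.168.0.0 - 192.168.255.255)
Private (in 10.0.0.0/8)


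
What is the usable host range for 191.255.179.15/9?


Network: 191.128.0.0
Broadcast: 191.255.255.255
First usable = network + 1
Last usable = broadcast - 1
Range: 191.128.0.1 to 191.255.255.254


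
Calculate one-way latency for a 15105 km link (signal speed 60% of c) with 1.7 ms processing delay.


Speed = 0.6 * 3e5 km/s = 180000 km/s
Propagation delay = 15105 / 180000 = 0.0839 s = 83.9167 ms
Processing delay = 1.7 ms
Total one-way latency = 85.6167 ms


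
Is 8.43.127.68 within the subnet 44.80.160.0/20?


Subnet network: 44.80.160.0
Test IP AND mask: 8.43.112.0
No, 8.43.127.68 is not in 44.80.160.0/20


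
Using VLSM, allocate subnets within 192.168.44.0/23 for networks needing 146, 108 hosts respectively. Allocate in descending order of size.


146 hosts -> /24 (254 usable): 192.168.44.0/24
108 hosts -> /25 (126 usable): 192.168.45.0/25
Allocation: 192.168.44.0/24 (146 hosts, 254 usable); 192.168.45.0/25 (108 hosts, 126 usable)


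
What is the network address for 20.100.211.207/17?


IP:   00010100.01100100.11010011.11001111
Mask: 11111111.11111111.10000000.00000000
AND operation:
Net:  00010100.01100100.10000000.00000000
Network: 20.100.128.0/17


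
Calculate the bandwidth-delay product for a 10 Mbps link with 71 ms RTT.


BDP = bandwidth * RTT
= 10 Mbps * 71 ms
= 10 * 1e6 * 71 / 1000 bits
= 710000 bits
= 88750 bytes
= 86.6699 KB
BDP = 710000 bits (88750 bytes)


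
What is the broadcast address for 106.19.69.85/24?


Network: 106.19.69.0/24
Host bits = 8
Set all host bits to 1:
Broadcast: 106.19.69.255


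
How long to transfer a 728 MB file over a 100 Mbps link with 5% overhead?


Effective throughput = 100 * (1 - 5/100) = 95 Mbps
File size in Mb = 728 * 8 = 5824 Mb
Time = 5824 / 95
Time = 61.3053 seconds


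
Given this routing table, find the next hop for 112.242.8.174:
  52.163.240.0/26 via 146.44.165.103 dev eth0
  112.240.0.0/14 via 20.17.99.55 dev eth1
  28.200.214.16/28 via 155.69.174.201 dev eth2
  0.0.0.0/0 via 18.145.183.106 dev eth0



Longest prefix match for 112.242.8.174:
  /26 52.163.240.0: no
  /14 112.240.0.0: MATCH
  /28 28.200.214.16: no
  /0 0.0.0.0: MATCH
Selected: next-hop 20.17.99.55 via eth1 (matched /14)


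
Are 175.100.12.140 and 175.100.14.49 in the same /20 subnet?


Mask: 255.255.240.0
175.100.12.140 AND mask = 175.100.0.0
175.100.14.49 AND mask = 175.100.0.0
Yes, same subnet (175.100.0.0)


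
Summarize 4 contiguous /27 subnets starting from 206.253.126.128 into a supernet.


Original prefix: /27
Number of subnets: 4 = 2^2
New prefix = 27 - 2 = 25
Supernet: 206.253.126.128/25


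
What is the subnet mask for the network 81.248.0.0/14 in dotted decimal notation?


/14 means 14 network bits, 18 host bits
Binary: 11111111111111000000000000000000
Mask: 255.252.0.0


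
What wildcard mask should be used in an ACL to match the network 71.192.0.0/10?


Subnet mask: 255.192.0.0
Wildcard = 255.255.255.255 - subnet mask
255 - 255 = 0
255 - 192 = 63
255 - 0 = 255
255 - 0 = 255
Wildcard: 0.63.255.255


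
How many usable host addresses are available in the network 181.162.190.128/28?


Host bits = 32 - 28 = 4
Total addresses = 2^4 = 16
Usable = total - 2 (network and broadcast)
Usable hosts: 14


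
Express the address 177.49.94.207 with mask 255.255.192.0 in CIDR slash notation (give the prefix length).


Binary: 11111111.11111111.11000000.00000000
Count leading 1s
Prefix: /18


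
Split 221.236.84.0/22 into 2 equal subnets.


New prefix = 22 + 1 = 23
Each subnet has 512 addresses
  221.236.84.0/23
  221.236.86.0/23
Subnets: 221.236.84.0/23, 221.236.86.0/23


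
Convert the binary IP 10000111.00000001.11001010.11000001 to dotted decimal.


10000111 = 135
00000001 = 1
11001010 = 202
11000001 = 193
IP: 135.1.202.193


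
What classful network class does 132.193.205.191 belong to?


First octet: 132
Binary: 10000100
10xxxxxx -> Class B (128-191)
Class B, default mask 255.255.0.0 (/16)


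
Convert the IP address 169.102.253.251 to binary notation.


169 = 10101001
102 = 01100110
253 = 11111101
251 = 11111011
Binary: 10101001.01100110.11111101.11111011


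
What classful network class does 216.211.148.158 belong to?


First octet: 216
Binary: 11011000
110xxxxx -> Class C (192-223)
Class C, default mask 255.255.255.0 (/24)


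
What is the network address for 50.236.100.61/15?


IP:   00110010.11101100.01100100.00111101
Mask: 11111111.11111110.00000000.00000000
AND operation:
Net:  00110010.11101100.00000000.00000000
Network: 50.236.0.0/15


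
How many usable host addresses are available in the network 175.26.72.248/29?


Host bits = 32 - 29 = 3
Total addresses = 2^3 = 8
Usable = total - 2 (network and broadcast)
Usable hosts: 6


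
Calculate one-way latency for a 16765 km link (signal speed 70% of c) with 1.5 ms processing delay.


Speed = 0.7 * 3e5 km/s = 210000 km/s
Propagation delay = 16765 / 210000 = 0.0798 s = 79.8333 ms
Processing delay = 1.5 ms
Total one-way latency = 81.3333 ms


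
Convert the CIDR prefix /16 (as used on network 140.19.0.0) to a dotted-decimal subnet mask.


/16 means 16 network bits, 16 host bits
Binary: 11111111111111110000000000000000
Mask: 255.255.0.0


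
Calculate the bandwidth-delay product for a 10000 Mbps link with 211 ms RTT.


BDP = bandwidth * RTT
= 10000 Mbps * 211 ms
= 10000 * 1e6 * 211 / 1000 bits
= 2110000000 bits
= 263750000 bytes
= 257568.3594 KB
BDP = 2110000000 bits (263750000 bytes)


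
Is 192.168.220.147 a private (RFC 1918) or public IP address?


RFC 1918 private ranges:
  10.0.0.0/8 (10.0.0.0 - 10.255.255.255)
  172.16.0.0/12 (172.16.0.0 - 172.31.255.255)
  192.168.0.0/16 (192.168.0.0 - 192.168.255.255)
Private (in 192.168.0.0/16)


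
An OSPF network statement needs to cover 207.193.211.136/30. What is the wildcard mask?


Subnet mask: 255.255.255.252
Wildcard = 255.255.255.255 - subnet mask
255 - 255 = 0
255 - 255 = 0
255 - 255 = 0
255 - 252 = 3
Wildcard: 0.0.0.3


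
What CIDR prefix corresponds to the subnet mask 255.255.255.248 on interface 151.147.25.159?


Binary: 11111111.11111111.11111111.11111000
Count leading 1s
Prefix: /29


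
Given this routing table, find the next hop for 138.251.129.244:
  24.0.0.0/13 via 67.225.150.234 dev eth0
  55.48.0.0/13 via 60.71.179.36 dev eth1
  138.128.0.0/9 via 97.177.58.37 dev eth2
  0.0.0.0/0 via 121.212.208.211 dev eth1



Longest prefix match for 138.251.129.244:
  /13 24.0.0.0: no
  /13 55.48.0.0: no
  /9 138.128.0.0: MATCH
  /0 0.0.0.0: MATCH
Selected: next-hop 97.177.58.37 via eth2 (matched /9)


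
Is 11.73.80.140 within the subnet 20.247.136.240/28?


Subnet network: 20.247.136.240
Test IP AND mask: 11.73.80.128
No, 11.73.80.140 is not in 20.247.136.240/28


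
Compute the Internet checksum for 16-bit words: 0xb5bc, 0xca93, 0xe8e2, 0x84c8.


Sum all words (with carry folding):
+ 0xb5bc = 0xb5bc
+ 0xca93 = 0x8050
+ 0xe8e2 = 0x6933
+ 0x84c8 = 0xedfb
One's complement: ~0xedfb
Checksum = 0x1204


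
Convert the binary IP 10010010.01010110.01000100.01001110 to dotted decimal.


10010010 = 146
01010110 = 86
01000100 = 68
01001110 = 78
IP: 146.86.68.78


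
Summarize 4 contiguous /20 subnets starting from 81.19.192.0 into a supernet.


Original prefix: /20
Number of subnets: 4 = 2^2
New prefix = 20 - 2 = 18
Supernet: 81.19.192.0/18


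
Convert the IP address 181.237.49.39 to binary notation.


181 = 10110101
237 = 11101101
49 = 00110001
39 = 00100111
Binary: 10110101.11101101.00110001.00100111


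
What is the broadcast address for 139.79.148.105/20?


Network: 139.79.144.0/20
Host bits = 12
Set all host bits to 1:
Broadcast: 139.79.159.255


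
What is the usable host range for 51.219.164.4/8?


Network: 51.0.0.0
Broadcast: 51.255.255.255
First usable = network + 1
Last usable = broadcast - 1
Range: 51.0.0.1 to 51.255.255.254


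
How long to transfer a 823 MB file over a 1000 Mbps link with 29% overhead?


Effective throughput = 1000 * (1 - 29/100) = 710 Mbps
File size in Mb = 823 * 8 = 6584 Mb
Time = 6584 / 710
Time = 9.2732 seconds


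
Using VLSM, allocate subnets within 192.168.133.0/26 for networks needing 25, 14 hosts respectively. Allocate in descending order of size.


25 hosts -> /27 (30 usable): 192.168.133.0/27
14 hosts -> /28 (14 usable): 192.168.133.32/28
Allocation: 192.168.133.0/27 (25 hosts, 30 usable); 192.168.133.32/28 (14 hosts, 14 usable)


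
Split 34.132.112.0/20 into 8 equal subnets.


New prefix = 20 + 3 = 23
Each subnet has 512 addresses
  34.132.112.0/23
  34.132.114.0/23
  34.132.116.0/23
  34.132.118.0/23
  34.132.120.0/23
  34.132.122.0/23
  34.132.124.0/23
  34.132.126.0/23
Subnets: 34.132.112.0/23, 34.132.114.0/23, 34.132.116.0/23, 34.132.118.0/23, 34.132.120.0/23, 34.132.122.0/23, 34.132.124.0/23, 34.132.126.0/23


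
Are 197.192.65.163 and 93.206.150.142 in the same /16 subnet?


Mask: 255.255.0.0
197.192.65.163 AND mask = 197.192.0.0
93.206.150.142 AND mask = 93.206.0.0
No, different subnets (197.192.0.0 vs 93.206.0.0)


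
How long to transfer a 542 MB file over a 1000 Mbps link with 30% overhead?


Effective throughput = 1000 * (1 - 30/100) = 700 Mbps
File size in Mb = 542 * 8 = 4336 Mb
Time = 4336 / 700
Time = 6.1943 seconds


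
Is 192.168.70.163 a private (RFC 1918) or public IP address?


RFC 1918 private ranges:
  10.0.0.0/8 (10.0.0.0 - 10.255.255.255)
  172.16.0.0/12 (172.16.0.0 - 172.31.255.255)
  192.168.0.0/16 (192.168.0.0 - 192.168.255.255)
Private (in 192.168.0.0/16)


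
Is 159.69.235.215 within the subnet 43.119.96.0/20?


Subnet network: 43.119.96.0
Test IP AND mask: 159.69.224.0
No, 159.69.235.215 is not in 43.119.96.0/20


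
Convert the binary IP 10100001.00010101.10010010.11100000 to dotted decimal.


10100001 = 161
00010101 = 21
10010010 = 146
11100000 = 224
IP: 161.21.146.224


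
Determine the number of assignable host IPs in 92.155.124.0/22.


Host bits = 32 - 22 = 10
Total addresses = 2^10 = 1024
Usable = total - 2 (network and broadcast)
Usable hosts: 1022


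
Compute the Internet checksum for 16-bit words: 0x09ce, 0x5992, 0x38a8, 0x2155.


Sum all words (with carry folding):
+ 0x09ce = 0x09ce
+ 0x5992 = 0x6360
+ 0x38a8 = 0x9c08
+ 0x2155 = 0xbd5d
One's complement: ~0xbd5d
Checksum = 0x42a2


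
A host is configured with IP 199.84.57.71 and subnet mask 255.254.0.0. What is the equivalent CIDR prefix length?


Binary: 11111111.11111110.00000000.00000000
Count leading 1s
Prefix: /15


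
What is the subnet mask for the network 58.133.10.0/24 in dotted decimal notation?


/24 means 24 network bits, 8 host bits
Binary: 11111111111111111111111100000000
Mask: 255.255.255.0


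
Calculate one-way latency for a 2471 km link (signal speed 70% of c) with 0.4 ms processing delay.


Speed = 0.7 * 3e5 km/s = 210000 km/s
Propagation delay = 2471 / 210000 = 0.0118 s = 11.7667 ms
Processing delay = 0.4 ms
Total one-way latency = 12.1667 ms


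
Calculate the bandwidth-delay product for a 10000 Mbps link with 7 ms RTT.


BDP = bandwidth * RTT
= 10000 Mbps * 7 ms
= 10000 * 1e6 * 7 / 1000 bits
= 70000000 bits
= 8750000 bytes
= 8544.9219 KB
BDP = 70000000 bits (8750000 bytes)


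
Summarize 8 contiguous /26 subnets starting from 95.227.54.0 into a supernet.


Original prefix: /26
Number of subnets: 8 = 2^3
New prefix = 26 - 3 = 23
Supernet: 95.227.54.0/23


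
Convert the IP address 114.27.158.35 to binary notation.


114 = 01110010
27 = 00011011
158 = 10011110
35 = 00100011
Binary: 01110010.00011011.10011110.00100011


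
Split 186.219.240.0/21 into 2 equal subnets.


New prefix = 21 + 1 = 22
Each subnet has 1024 addresses
  186.219.240.0/22
  186.219.244.0/22
Subnets: 186.219.240.0/22, 186.219.244.0/22


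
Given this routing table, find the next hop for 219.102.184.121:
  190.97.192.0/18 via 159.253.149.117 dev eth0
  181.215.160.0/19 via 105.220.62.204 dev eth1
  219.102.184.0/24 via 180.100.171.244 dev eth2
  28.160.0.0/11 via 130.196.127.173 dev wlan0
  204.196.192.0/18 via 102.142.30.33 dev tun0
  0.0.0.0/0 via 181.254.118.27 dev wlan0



Longest prefix match for 219.102.184.121:
  /18 190.97.192.0: no
  /19 181.215.160.0: no
  /24 219.102.184.0: MATCH
  /11 28.160.0.0: no
  /18 204.196.192.0: no
  /0 0.0.0.0: MATCH
Selected: next-hop 180.100.171.244 via eth2 (matched /24)


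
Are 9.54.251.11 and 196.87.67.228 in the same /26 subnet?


Mask: 255.255.255.192
9.54.251.11 AND mask = 9.54.251.0
196.87.67.228 AND mask = 196.87.67.192
No, different subnets (9.54.251.0 vs 196.87.67.192)


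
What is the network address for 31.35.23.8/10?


IP:   00011111.00100011.00010111.00001000
Mask: 11111111.11000000.00000000.00000000
AND operation:
Net:  00011111.00000000.00000000.00000000
Network: 31.0.0.0/10


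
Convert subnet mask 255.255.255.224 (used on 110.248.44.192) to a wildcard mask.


Subnet mask: 255.255.255.224
Wildcard = 255.255.255.255 - subnet mask
255 - 255 = 0
255 - 255 = 0
255 - 255 = 0
255 - 224 = 31
Wildcard: 0.0.0.31


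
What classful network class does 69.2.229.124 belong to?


First octet: 69
Binary: 01000101
0xxxxxxx -> Class A (1-126)
Class A, default mask 255.0.0.0 (/8)


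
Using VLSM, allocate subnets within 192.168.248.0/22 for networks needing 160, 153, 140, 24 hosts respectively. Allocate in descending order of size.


160 hosts -> /24 (254 usable): 192.168.248.0/24
153 hosts -> /24 (254 usable): 192.168.249.0/24
140 hosts -> /24 (254 usable): 192.168.250.0/24
24 hosts -> /27 (30 usable): 192.168.251.0/27
Allocation: 192.168.248.0/24 (160 hosts, 254 usable); 192.168.249.0/24 (153 hosts, 254 usable); 192.168.250.0/24 (140 hosts, 254 usable); 192.168.251.0/27 (24 hosts, 30 usable)


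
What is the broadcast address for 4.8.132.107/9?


Network: 4.0.0.0/9
Host bits = 23
Set all host bits to 1:
Broadcast: 4.127.255.255


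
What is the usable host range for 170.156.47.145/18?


Network: 170.156.0.0
Broadcast: 170.156.63.255
First usable = network + 1
Last usable = broadcast - 1
Range: 170.156.0.1 to 170.156.63.254


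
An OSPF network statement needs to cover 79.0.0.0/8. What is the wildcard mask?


Subnet mask: 255.0.0.0
Wildcard = 255.255.255.255 - subnet mask
255 - 255 = 0
255 - 0 = 255
255 - 0 = 255
255 - 0 = 255
Wildcard: 0.255.255.255


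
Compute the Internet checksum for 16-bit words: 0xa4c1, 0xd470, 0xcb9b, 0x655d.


Sum all words (with carry folding):
+ 0xa4c1 = 0xa4c1
+ 0xd470 = 0x7932
+ 0xcb9b = 0x44ce
+ 0x655d = 0xaa2b
One's complement: ~0xaa2b
Checksum = 0x55d4


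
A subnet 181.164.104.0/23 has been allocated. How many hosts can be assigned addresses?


Host bits = 32 - 23 = 9
Total addresses = 2^9 = 512
Usable = total - 2 (network and broadcast)
Usable hosts: 510


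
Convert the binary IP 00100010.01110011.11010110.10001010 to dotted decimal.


00100010 = 34
01110011 = 115
11010110 = 214
10001010 = 138
IP: 34.115.214.138


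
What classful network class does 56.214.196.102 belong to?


First octet: 56
Binary: 00111000
0xxxxxxx -> Class A (1-126)
Class A, default mask 255.0.0.0 (/8)


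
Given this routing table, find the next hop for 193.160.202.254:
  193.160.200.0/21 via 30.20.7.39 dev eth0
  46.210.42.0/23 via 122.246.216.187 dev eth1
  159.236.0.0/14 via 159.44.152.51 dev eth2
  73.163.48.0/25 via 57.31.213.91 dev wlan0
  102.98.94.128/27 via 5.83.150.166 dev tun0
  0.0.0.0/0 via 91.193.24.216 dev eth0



Longest prefix match for 193.160.202.254:
  /21 193.160.200.0: MATCH
  /23 46.210.42.0: no
  /14 159.236.0.0: no
  /25 73.163.48.0: no
  /27 102.98.94.128: no
  /0 0.0.0.0: MATCH
Selected: next-hop 30.20.7.39 via eth0 (matched /21)


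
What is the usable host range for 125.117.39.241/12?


Network: 125.112.0.0
Broadcast: 125.127.255.255
First usable = network + 1
Last usable = broadcast - 1
Range: 125.112.0.1 to 125.127.255.254


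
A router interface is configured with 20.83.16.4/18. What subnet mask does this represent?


/18 means 18 network bits, 14 host bits
Binary: 11111111111111111100000000000000
Mask: 255.255.192.0


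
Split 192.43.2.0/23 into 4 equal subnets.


New prefix = 23 + 2 = 25
Each subnet has 128 addresses
  192.43.2.0/25
  192.43.2.128/25
  192.43.3.0/25
  192.43.3.128/25
Subnets: 192.43.2.0/25, 192.43.2.128/25, 192.43.3.0/25, 192.43.3.128/25


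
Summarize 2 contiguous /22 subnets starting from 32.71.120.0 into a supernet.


Original prefix: /22
Number of subnets: 2 = 2^1
New prefix = 22 - 1 = 21
Supernet: 32.71.120.0/21


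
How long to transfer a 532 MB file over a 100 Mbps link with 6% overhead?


Effective throughput = 100 * (1 - 6/100) = 94 Mbps
File size in Mb = 532 * 8 = 4256 Mb
Time = 4256 / 94
Time = 45.2766 seconds


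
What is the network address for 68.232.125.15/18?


IP:   01000100.11101000.01111101.00001111
Mask: 11111111.11111111.11000000.00000000
AND operation:
Net:  01000100.11101000.01000000.00000000
Network: 68.232.64.0/18
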